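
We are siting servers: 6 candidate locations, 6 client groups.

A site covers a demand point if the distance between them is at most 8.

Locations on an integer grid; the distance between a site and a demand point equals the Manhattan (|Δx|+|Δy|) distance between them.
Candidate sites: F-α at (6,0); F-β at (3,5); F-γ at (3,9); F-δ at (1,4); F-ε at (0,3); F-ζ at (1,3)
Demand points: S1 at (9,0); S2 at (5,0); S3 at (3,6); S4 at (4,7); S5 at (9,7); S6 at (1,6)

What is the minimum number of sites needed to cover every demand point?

Coverage sets (demand points within 8 of each site):
  F-α: {S1, S2}
  F-β: {S2, S3, S4, S5, S6}
  F-γ: {S3, S4, S5, S6}
  F-δ: {S2, S3, S4, S6}
  F-ε: {S2, S3, S4, S6}
  F-ζ: {S2, S3, S4, S6}
No single site covers all 6 demand points.
But {F-α, F-β} covers everything, so the minimum is 2.

2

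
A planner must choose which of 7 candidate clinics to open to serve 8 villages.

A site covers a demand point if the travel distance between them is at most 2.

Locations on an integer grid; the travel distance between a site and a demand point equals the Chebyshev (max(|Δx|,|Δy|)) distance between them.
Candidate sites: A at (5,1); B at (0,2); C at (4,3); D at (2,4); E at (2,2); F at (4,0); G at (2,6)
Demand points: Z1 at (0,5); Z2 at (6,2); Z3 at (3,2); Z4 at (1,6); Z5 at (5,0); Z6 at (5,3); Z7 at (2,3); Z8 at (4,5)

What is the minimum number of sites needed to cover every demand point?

2

Coverage sets (demand points within 2 of each site):
  A: {Z2, Z3, Z5, Z6}
  B: {Z7}
  C: {Z2, Z3, Z6, Z7, Z8}
  D: {Z1, Z3, Z4, Z7, Z8}
  E: {Z3, Z7}
  F: {Z2, Z3, Z5}
  G: {Z1, Z4, Z8}
No single site covers all 8 demand points.
But {A, D} covers everything, so the minimum is 2.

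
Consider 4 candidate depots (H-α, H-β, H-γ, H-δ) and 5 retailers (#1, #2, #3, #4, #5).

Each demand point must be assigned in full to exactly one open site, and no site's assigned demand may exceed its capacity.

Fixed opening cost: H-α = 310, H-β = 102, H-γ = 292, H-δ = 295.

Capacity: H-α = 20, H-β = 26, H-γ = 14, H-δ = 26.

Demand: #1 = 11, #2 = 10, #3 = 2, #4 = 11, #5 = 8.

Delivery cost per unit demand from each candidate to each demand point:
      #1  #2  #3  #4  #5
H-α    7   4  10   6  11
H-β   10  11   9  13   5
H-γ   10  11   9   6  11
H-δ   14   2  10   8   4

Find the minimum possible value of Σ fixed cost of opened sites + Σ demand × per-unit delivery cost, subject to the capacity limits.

Open {H-β, H-δ}; cheapest assignment that respects the capacities:
  H-β (cap 26, load 21): #1, #3, #5 — cost 11×10 + 2×9 + 8×5 = 168
  H-δ (cap 26, load 21): #2, #4 — cost 10×2 + 11×8 = 108
  Shipping 276, fixed 397 → total 673.
  Any other capacity-feasible assignment to {H-β, H-δ} ships for at least 276.
Compare {H-α, H-β}: its best feasible assignment gives total 804.
Compare {H-α, H-δ}: its best feasible assignment gives total 898.
Every other set of open sites that can feasibly serve all demand totals ≥ 804 even under its best assignment. Minimum: 673.

673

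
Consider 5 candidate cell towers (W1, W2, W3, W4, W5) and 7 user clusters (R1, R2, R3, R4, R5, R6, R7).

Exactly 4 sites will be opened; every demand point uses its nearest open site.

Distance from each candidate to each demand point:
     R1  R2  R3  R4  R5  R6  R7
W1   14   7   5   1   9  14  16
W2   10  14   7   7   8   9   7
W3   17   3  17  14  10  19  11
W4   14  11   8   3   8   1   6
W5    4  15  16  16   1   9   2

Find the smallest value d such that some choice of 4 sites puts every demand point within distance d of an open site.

Open {W1, W3, W4, W5}.
  Farthest demand point is R3 at distance 5 (to W1); all others are ≤ 5.
With {W1, W2, W4, W5} the worst case is 7.
With {W2, W3, W4, W5} the worst case is 7.
No size-4 selection achieves below 5.

5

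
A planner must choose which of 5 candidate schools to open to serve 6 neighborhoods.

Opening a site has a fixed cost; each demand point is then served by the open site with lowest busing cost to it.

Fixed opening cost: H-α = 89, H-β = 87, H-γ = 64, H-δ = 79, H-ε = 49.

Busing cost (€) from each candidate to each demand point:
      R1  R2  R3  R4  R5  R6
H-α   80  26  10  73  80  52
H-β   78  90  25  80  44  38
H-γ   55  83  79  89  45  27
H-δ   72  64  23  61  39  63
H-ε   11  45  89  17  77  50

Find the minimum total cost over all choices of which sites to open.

313

Open {H-δ, H-ε}: assign each demand point to its cheapest open site.
  R1→H-ε 11, R2→H-ε 45, R3→H-δ 23, R4→H-ε 17, R5→H-δ 39, R6→H-ε 50
  busing cost 185, fixed 128 → total 313.
Compare {H-β, H-ε}: busing cost 180 + fixed 136 = 316.
Compare {H-α, H-ε}: busing cost 191 + fixed 138 = 329.
Compare {H-γ, H-ε}: busing cost 224 + fixed 113 = 337.
All other subsets cost ≥ 316. Minimum total cost: 313.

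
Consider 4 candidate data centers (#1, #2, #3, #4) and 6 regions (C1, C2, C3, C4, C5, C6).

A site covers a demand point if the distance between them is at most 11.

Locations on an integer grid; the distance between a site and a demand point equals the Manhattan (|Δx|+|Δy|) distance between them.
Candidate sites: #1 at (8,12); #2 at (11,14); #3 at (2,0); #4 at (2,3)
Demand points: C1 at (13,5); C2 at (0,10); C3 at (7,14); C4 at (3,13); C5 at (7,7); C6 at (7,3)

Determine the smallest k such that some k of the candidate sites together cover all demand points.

Coverage sets (demand points within 11 of each site):
  #1: {C2, C3, C4, C5, C6}
  #2: {C1, C3, C4, C5}
  #3: {C6}
  #4: {C2, C4, C5, C6}
No single site covers all 6 demand points.
But {#1, #2} covers everything, so the minimum is 2.

2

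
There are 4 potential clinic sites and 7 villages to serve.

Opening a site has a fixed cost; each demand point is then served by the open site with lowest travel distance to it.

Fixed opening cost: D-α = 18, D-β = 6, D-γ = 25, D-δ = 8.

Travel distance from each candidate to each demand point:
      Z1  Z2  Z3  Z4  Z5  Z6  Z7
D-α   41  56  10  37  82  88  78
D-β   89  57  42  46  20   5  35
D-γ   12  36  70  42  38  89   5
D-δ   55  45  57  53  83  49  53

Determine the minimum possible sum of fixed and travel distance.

174

Open {D-α, D-β, D-γ}: assign each demand point to its cheapest open site.
  Z1→D-γ 12, Z2→D-γ 36, Z3→D-α 10, Z4→D-α 37, Z5→D-β 20, Z6→D-β 5, Z7→D-γ 5
  travel distance 125, fixed 49 → total 174.
Compare {D-α, D-β, D-γ, D-δ}: travel distance 125 + fixed 57 = 182.
Compare {D-β, D-γ}: travel distance 162 + fixed 31 = 193.
Compare {D-β, D-γ, D-δ}: travel distance 162 + fixed 39 = 201.
All other subsets cost ≥ 182. Minimum total cost: 174.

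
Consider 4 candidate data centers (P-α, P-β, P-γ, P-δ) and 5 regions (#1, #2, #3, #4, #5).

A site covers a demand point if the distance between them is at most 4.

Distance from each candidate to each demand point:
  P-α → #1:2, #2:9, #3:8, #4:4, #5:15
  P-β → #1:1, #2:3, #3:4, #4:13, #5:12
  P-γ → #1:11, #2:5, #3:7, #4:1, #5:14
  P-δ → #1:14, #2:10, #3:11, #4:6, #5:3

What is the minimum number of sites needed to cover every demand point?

3

Coverage sets (demand points within 4 of each site):
  P-α: {#1, #4}
  P-β: {#1, #2, #3}
  P-γ: {#4}
  P-δ: {#5}
No 2 sites suffice: every size-2 union leaves at least one demand point uncovered.
But {P-α, P-β, P-δ} covers everything, so the minimum is 3.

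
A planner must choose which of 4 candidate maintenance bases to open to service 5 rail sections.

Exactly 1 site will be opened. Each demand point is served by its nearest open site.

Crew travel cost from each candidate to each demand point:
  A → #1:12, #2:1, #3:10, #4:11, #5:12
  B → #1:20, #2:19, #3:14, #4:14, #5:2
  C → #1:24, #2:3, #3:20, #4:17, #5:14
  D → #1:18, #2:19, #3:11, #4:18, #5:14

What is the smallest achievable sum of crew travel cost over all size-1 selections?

Open {A}.
  #1→A 12, #2→A 1, #3→A 10, #4→A 11, #5→A 12  ⇒ total 46.
Compare {B}: total 69.
Compare {C}: total 78.
No size-1 selection does better; minimum is 46.

46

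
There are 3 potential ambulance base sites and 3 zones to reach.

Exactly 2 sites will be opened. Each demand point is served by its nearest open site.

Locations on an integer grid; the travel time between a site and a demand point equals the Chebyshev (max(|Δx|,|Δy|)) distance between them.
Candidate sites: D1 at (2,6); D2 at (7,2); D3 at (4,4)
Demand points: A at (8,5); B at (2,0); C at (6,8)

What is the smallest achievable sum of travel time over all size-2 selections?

11

Open {D2, D3}.
  A→D2 3, B→D3 4, C→D3 4  ⇒ total 11.
Compare {D1, D2}: total 12.
Compare {D1, D3}: total 12.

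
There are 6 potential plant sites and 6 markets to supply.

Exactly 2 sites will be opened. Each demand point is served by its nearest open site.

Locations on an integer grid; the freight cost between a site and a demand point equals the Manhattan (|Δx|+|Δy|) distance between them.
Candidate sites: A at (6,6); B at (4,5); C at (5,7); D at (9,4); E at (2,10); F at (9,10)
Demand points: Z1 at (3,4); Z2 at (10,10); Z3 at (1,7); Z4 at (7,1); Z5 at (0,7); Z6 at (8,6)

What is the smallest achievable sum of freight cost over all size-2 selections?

26

Open {B, F}.
  Z1→B 2, Z2→F 1, Z3→B 5, Z4→B 7, Z5→B 6, Z6→B 5  ⇒ total 26.
Compare {A, F}: total 27.
Compare {C, F}: total 27.
No size-2 selection does better; minimum is 26.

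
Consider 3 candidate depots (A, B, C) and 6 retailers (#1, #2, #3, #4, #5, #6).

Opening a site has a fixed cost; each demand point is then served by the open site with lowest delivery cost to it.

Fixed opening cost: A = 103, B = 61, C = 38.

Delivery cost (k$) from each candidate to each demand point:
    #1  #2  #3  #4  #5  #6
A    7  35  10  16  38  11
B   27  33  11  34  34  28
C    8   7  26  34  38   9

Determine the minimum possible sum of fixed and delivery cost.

160

Open {C}: assign each demand point to its cheapest open site.
  #1→C 8, #2→C 7, #3→C 26, #4→C 34, #5→C 38, #6→C 9
  delivery cost 122, fixed 38 → total 160.
Compare {B, C}: delivery cost 103 + fixed 99 = 202.
Compare {A}: delivery cost 117 + fixed 103 = 220.
Compare {B}: delivery cost 167 + fixed 61 = 228.
All other subsets cost ≥ 202. Minimum total cost: 160.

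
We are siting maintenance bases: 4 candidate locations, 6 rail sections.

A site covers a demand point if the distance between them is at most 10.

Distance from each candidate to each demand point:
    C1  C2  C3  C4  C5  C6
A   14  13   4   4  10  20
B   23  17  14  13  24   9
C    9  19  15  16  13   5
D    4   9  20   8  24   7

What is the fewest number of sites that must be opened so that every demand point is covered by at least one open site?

2

Coverage sets (demand points within 10 of each site):
  A: {C3, C4, C5}
  B: {C6}
  C: {C1, C6}
  D: {C1, C2, C4, C6}
No single site covers all 6 demand points.
But {A, D} covers everything, so the minimum is 2.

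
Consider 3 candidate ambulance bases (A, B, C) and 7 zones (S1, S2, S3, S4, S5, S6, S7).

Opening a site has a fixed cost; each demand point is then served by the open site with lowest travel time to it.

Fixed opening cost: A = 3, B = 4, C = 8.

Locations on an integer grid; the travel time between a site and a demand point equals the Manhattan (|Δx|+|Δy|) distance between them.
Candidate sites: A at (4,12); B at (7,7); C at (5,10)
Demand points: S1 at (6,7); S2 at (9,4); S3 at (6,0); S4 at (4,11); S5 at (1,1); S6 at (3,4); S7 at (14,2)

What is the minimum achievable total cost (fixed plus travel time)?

53

Open {A, B}: assign each demand point to its cheapest open site.
  S1→B 1, S2→B 5, S3→B 8, S4→A 1, S5→B 12, S6→B 7, S7→B 12
  travel time 46, fixed 7 → total 53.
Compare {B}: travel time 52 + fixed 4 = 56.
Compare {B, C}: travel time 47 + fixed 12 = 59.
Compare {A, B, C}: travel time 46 + fixed 15 = 61.
All other subsets cost ≥ 56. Minimum total cost: 53.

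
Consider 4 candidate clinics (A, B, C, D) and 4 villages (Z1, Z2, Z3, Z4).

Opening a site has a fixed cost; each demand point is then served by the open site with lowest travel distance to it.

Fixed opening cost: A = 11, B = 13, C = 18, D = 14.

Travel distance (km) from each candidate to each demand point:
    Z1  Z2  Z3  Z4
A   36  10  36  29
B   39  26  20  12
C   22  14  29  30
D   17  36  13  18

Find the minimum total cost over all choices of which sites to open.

83

Open {A, D}: assign each demand point to its cheapest open site.
  Z1→D 17, Z2→A 10, Z3→D 13, Z4→D 18
  travel distance 58, fixed 25 → total 83.
Compare {A, B, D}: travel distance 52 + fixed 38 = 90.
Compare {C, D}: travel distance 62 + fixed 32 = 94.
Compare {B, D}: travel distance 68 + fixed 27 = 95.
All other subsets cost ≥ 90. Minimum total cost: 83.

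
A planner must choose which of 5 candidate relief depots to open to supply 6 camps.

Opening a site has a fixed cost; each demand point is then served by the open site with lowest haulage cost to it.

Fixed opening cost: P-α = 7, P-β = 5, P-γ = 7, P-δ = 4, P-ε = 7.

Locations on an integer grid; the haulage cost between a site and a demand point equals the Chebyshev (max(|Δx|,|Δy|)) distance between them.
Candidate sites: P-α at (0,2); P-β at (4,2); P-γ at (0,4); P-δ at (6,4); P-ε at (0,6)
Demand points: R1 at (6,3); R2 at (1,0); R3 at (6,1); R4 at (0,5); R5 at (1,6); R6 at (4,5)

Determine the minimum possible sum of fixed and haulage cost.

Open {P-β}: assign each demand point to its cheapest open site.
  R1→P-β 2, R2→P-β 3, R3→P-β 2, R4→P-β 4, R5→P-β 4, R6→P-β 3
  haulage cost 18, fixed 5 → total 23.
Compare {P-β, P-ε}: haulage cost 12 + fixed 12 = 24.
Compare {P-γ, P-δ}: haulage cost 13 + fixed 11 = 24.
Compare {P-δ, P-ε}: haulage cost 13 + fixed 11 = 24.
All other subsets cost ≥ 24. Minimum total cost: 23.

23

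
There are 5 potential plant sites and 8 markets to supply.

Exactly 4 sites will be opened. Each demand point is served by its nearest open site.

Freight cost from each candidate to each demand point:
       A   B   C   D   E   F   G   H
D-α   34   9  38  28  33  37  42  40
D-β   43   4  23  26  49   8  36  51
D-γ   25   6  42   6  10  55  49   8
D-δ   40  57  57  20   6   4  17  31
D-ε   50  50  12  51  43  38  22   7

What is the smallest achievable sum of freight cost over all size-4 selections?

81

Open {D-β, D-γ, D-δ, D-ε}.
  A→D-γ 25, B→D-β 4, C→D-ε 12, D→D-γ 6, E→D-δ 6, F→D-δ 4, G→D-δ 17, H→D-ε 7  ⇒ total 81.
Compare {D-α, D-γ, D-δ, D-ε}: total 83.
Compare {D-α, D-β, D-γ, D-δ}: total 93.
No size-4 selection does better; minimum is 81.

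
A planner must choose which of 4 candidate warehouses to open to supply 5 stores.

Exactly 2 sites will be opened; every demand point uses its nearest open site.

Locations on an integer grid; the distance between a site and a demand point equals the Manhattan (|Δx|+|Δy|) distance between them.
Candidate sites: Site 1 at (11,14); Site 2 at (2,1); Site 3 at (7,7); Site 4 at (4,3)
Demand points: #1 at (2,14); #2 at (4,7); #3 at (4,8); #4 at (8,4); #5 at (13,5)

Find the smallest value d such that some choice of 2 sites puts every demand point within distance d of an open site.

Open {Site 1, Site 3}.
  Farthest demand point is #1 at distance 9 (to Site 1); all others are ≤ 9.
With {Site 1, Site 2} the worst case is 11.
With {Site 1, Site 4} the worst case is 11.
No size-2 selection achieves below 9.

9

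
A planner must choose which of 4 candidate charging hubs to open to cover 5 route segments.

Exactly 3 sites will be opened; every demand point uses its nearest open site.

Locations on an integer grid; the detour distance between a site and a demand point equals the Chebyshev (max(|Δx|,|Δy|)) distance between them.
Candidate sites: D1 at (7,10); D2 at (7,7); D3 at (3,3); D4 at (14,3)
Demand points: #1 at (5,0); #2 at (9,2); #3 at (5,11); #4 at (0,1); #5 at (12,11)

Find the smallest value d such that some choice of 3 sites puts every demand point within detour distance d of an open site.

5

Open {D1, D2, D3}.
  Farthest demand point is #2 at detour distance 5 (to D2); all others are ≤ 5.
With {D1, D3, D4} the worst case is 5.
With {D2, D3, D4} the worst case is 5.
No size-3 selection achieves below 5.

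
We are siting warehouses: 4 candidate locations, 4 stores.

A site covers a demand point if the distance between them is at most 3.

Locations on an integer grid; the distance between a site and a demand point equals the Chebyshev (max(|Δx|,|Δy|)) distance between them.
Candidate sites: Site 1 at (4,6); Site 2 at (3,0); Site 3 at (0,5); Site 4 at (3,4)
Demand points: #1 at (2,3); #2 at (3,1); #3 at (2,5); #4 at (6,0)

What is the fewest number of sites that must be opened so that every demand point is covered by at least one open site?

2

Coverage sets (demand points within 3 of each site):
  Site 1: {#1, #3}
  Site 2: {#1, #2, #4}
  Site 3: {#1, #3}
  Site 4: {#1, #2, #3}
No single site covers all 4 demand points.
But {Site 1, Site 2} covers everything, so the minimum is 2.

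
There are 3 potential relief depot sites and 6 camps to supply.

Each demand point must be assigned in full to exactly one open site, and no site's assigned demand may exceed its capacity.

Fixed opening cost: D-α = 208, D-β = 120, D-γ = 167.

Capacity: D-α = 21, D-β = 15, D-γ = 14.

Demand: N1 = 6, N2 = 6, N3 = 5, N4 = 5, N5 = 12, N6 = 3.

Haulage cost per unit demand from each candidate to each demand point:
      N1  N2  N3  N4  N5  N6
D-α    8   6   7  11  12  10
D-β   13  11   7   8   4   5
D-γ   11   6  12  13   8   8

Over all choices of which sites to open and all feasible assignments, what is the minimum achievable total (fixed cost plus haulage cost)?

Open {D-α, D-β, D-γ}; cheapest assignment that respects the capacities:
  D-α (cap 21, load 16): N1, N3, N4 — cost 6×8 + 5×7 + 5×11 = 138
  D-β (cap 15, load 15): N5, N6 — cost 12×4 + 3×5 = 63
  D-γ (cap 14, load 6): N2 — cost 6×6 = 36
  Shipping 237, fixed 495 → total 732.
  Any other capacity-feasible assignment to {D-α, D-β, D-γ} ships for at least 237.
Total demand is 37 and no other set of sites has combined capacity ≥ 37, so {D-α, D-β, D-γ} is the only feasible choice of open sites. Minimum: 732.

732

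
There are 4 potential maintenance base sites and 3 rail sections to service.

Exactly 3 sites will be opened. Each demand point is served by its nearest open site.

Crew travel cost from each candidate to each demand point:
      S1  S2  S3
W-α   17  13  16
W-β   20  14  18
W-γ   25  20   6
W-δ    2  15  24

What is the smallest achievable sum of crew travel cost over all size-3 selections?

21

Open {W-α, W-γ, W-δ}.
  S1→W-δ 2, S2→W-α 13, S3→W-γ 6  ⇒ total 21.
Compare {W-β, W-γ, W-δ}: total 22.
Compare {W-α, W-β, W-δ}: total 31.
No size-3 selection does better; minimum is 21.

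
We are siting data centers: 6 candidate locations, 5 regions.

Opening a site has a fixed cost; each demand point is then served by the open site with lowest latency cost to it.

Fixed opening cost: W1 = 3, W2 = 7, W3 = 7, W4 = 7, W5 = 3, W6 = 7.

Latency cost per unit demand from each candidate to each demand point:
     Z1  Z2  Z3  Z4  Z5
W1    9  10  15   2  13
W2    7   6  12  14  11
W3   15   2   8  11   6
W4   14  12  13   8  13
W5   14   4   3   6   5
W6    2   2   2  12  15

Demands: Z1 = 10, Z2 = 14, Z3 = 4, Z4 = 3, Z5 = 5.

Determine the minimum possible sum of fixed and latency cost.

100

Open {W1, W5, W6}: assign each demand point to its cheapest open site.
  Z1→W6 10×2=20, Z2→W6 14×2=28, Z3→W6 4×2=8, Z4→W1 3×2=6, Z5→W5 5×5=25
  latency cost 87, fixed 13 → total 100.
Compare {W1, W2, W5, W6}: latency cost 87 + fixed 20 = 107.
Compare {W1, W3, W5, W6}: latency cost 87 + fixed 20 = 107.
Compare {W1, W4, W5, W6}: latency cost 87 + fixed 20 = 107.
All other subsets cost ≥ 107. Minimum total cost: 100.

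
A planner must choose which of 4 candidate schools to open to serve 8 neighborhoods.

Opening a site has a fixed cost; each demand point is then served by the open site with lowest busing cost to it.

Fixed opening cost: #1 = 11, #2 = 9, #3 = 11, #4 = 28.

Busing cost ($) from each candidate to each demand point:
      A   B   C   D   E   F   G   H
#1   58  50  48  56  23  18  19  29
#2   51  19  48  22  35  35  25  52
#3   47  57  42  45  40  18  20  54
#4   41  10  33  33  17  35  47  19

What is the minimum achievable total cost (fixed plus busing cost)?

227

Open {#1, #2, #4}: assign each demand point to its cheapest open site.
  A→#4 41, B→#4 10, C→#4 33, D→#2 22, E→#4 17, F→#1 18, G→#1 19, H→#4 19
  busing cost 179, fixed 48 → total 227.
Compare {#2, #3, #4}: busing cost 180 + fixed 48 = 228.
Compare {#1, #4}: busing cost 190 + fixed 39 = 229.
Compare {#3, #4}: busing cost 191 + fixed 39 = 230.
All other subsets cost ≥ 228. Minimum total cost: 227.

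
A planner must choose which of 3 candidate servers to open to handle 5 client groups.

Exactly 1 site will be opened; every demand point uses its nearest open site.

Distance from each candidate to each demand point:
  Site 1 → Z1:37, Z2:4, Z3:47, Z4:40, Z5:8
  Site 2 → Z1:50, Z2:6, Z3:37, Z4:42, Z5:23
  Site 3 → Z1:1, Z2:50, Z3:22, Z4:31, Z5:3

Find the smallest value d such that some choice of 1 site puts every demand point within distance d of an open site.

47

Open {Site 1}.
  Farthest demand point is Z3 at distance 47 (to Site 1); all others are ≤ 47.
With {Site 2} the worst case is 50.
With {Site 3} the worst case is 50.
No size-1 selection achieves below 47.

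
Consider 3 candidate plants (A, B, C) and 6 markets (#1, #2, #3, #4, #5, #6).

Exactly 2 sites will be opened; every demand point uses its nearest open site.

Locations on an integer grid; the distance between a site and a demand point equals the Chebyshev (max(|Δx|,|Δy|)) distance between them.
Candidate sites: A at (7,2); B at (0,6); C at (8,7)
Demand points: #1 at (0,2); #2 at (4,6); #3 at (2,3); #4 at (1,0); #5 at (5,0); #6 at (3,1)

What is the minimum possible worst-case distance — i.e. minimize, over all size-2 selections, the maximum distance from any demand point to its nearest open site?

Open {A, B}.
  Farthest demand point is #4 at distance 6 (to A); all others are ≤ 6.
With {B, C} the worst case is 6.
With {A, C} the worst case is 7.
No size-2 selection achieves below 6.

6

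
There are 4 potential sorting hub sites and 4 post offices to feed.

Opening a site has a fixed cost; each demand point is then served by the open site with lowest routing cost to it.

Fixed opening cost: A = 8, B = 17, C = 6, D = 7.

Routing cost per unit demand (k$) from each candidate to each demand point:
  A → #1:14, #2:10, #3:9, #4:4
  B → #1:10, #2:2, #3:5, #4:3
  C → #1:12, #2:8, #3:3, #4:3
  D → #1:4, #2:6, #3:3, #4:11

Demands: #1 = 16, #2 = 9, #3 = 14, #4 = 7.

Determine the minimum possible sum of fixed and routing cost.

Open {B, D}: assign each demand point to its cheapest open site.
  #1→D 16×4=64, #2→B 9×2=18, #3→D 14×3=42, #4→B 7×3=21
  routing cost 145, fixed 24 → total 169.
Compare {B, C, D}: routing cost 145 + fixed 30 = 175.
Compare {A, B, D}: routing cost 145 + fixed 32 = 177.
Compare {A, B, C, D}: routing cost 145 + fixed 38 = 183.
All other subsets cost ≥ 175. Minimum total cost: 169.

169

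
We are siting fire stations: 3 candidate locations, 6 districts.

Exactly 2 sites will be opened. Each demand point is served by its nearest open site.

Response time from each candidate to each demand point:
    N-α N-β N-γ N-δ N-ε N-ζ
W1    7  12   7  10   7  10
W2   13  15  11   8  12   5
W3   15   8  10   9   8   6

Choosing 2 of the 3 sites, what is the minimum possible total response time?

Open {W1, W3}.
  N-α→W1 7, N-β→W3 8, N-γ→W1 7, N-δ→W3 9, N-ε→W1 7, N-ζ→W3 6  ⇒ total 44.
Compare {W1, W2}: total 46.
Compare {W2, W3}: total 52.

44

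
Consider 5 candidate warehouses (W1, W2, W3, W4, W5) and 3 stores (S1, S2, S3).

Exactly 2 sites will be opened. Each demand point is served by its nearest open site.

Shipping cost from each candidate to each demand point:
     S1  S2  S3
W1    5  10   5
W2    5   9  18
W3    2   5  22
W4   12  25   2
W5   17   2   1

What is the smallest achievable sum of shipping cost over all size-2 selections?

Open {W3, W5}.
  S1→W3 2, S2→W5 2, S3→W5 1  ⇒ total 5.
Compare {W1, W5}: total 8.
Compare {W2, W5}: total 8.
No size-2 selection does better; minimum is 5.

5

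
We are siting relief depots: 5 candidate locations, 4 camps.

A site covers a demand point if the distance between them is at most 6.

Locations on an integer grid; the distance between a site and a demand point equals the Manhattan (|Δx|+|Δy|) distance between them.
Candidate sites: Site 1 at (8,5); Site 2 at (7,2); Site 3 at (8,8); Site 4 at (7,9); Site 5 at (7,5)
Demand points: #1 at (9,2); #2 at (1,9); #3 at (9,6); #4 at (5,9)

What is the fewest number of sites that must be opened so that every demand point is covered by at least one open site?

Coverage sets (demand points within 6 of each site):
  Site 1: {#1, #3}
  Site 2: {#1, #3}
  Site 3: {#3, #4}
  Site 4: {#2, #3, #4}
  Site 5: {#1, #3, #4}
No single site covers all 4 demand points.
But {Site 1, Site 4} covers everything, so the minimum is 2.

2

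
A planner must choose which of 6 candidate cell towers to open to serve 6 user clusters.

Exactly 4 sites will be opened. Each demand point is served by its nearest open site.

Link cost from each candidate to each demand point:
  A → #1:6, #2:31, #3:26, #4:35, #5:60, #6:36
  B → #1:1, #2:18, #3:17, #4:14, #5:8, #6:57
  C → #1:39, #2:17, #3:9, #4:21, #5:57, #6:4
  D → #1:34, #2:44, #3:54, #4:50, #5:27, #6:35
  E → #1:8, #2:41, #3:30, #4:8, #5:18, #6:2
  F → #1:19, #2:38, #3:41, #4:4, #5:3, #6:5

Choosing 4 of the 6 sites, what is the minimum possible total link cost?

Open {B, C, E, F}.
  #1→B 1, #2→C 17, #3→C 9, #4→F 4, #5→F 3, #6→E 2  ⇒ total 36.
Compare {A, B, C, F}: total 38.
Compare {B, C, D, F}: total 38.
No size-4 selection does better; minimum is 36.

36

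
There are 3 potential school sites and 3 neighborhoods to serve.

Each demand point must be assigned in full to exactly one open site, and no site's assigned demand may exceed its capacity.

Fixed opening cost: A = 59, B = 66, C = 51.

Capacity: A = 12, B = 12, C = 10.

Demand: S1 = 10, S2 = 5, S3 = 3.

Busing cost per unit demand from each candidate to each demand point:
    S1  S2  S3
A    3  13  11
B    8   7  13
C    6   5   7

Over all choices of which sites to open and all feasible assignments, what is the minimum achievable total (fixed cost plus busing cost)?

Open {A, C}; cheapest assignment that respects the capacities:
  A (cap 12, load 10): S1 — cost 10×3 = 30
  C (cap 10, load 8): S2, S3 — cost 5×5 + 3×7 = 46
  Shipping 76, fixed 110 → total 186.
  Any other capacity-feasible assignment to {A, C} ships for at least 76.
Compare {A, B}: its best feasible assignment gives total 229.
Compare {B, C}: its best feasible assignment gives total 243.
Every other set of open sites that can feasibly serve all demand totals ≥ 229 even under its best assignment. Minimum: 186.

186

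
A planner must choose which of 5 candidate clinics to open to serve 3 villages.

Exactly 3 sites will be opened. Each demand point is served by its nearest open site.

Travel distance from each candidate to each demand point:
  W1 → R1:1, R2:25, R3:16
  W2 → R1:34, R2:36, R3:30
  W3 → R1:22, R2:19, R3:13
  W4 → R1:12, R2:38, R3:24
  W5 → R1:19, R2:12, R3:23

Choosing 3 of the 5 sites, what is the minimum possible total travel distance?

Open {W1, W3, W5}.
  R1→W1 1, R2→W5 12, R3→W3 13  ⇒ total 26.
Compare {W1, W2, W5}: total 29.
Compare {W1, W4, W5}: total 29.
No size-3 selection does better; minimum is 26.

26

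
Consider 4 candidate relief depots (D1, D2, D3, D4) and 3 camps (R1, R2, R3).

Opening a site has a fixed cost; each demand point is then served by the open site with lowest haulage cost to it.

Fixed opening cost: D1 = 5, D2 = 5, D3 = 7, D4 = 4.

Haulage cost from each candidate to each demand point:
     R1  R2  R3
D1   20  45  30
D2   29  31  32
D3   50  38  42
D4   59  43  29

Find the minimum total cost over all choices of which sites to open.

91

Open {D1, D2}: assign each demand point to its cheapest open site.
  R1→D1 20, R2→D2 31, R3→D1 30
  haulage cost 81, fixed 10 → total 91.
Compare {D1, D2, D4}: haulage cost 80 + fixed 14 = 94.
Compare {D2}: haulage cost 92 + fixed 5 = 97.
Compare {D2, D4}: haulage cost 89 + fixed 9 = 98.
All other subsets cost ≥ 94. Minimum total cost: 91.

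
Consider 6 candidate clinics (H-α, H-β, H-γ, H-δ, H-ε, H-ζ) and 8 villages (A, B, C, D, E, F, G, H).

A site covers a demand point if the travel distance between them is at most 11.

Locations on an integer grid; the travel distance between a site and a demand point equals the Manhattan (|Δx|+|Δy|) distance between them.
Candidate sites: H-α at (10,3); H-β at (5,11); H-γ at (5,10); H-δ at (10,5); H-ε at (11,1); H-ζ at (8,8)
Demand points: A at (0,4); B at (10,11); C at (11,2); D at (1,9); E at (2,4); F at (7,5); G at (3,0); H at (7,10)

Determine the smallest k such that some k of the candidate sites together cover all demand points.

Coverage sets (demand points within 11 of each site):
  H-α: {A, B, C, E, F, G, H}
  H-β: {B, D, E, F, H}
  H-γ: {A, B, D, E, F, H}
  H-δ: {A, B, C, E, F, H}
  H-ε: {B, C, F, G}
  H-ζ: {B, C, D, E, F, H}
No single site covers all 8 demand points.
But {H-α, H-β} covers everything, so the minimum is 2.

2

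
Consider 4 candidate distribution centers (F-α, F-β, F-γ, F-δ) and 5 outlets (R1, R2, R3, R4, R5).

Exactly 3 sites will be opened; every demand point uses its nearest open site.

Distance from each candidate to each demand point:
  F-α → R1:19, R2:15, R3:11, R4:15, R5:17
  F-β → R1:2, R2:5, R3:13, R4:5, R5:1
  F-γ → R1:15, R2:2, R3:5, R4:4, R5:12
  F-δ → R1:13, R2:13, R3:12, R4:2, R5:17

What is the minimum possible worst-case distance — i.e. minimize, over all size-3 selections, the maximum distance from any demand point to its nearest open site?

Open {F-α, F-β, F-γ}.
  Farthest demand point is R3 at distance 5 (to F-γ); all others are ≤ 5.
With {F-β, F-γ, F-δ} the worst case is 5.
With {F-α, F-β, F-δ} the worst case is 11.
No size-3 selection achieves below 5.

5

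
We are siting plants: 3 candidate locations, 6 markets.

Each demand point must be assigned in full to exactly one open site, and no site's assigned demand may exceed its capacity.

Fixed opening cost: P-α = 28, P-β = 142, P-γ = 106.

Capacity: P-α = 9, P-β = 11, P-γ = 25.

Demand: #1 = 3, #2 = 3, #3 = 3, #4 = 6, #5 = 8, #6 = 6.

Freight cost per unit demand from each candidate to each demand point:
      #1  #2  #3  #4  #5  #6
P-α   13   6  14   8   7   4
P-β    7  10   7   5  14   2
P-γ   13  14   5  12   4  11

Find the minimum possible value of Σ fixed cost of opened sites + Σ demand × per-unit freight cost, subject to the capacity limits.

Open {P-α, P-γ}; cheapest assignment that respects the capacities:
  P-α (cap 9, load 9): #2, #6 — cost 3×6 + 6×4 = 42
  P-γ (cap 25, load 20): #1, #3, #4, #5 — cost 3×13 + 3×5 + 6×12 + 8×4 = 158
  Shipping 200, fixed 134 → total 334.
  Any other capacity-feasible assignment to {P-α, P-γ} ships for at least 200.
Compare {P-α, P-β, P-γ}: its best feasible assignment gives total 416.
Compare {P-β, P-γ}: its best feasible assignment gives total 442.
Every other set of open sites that can feasibly serve all demand totals ≥ 416 even under its best assignment. Minimum: 334.

334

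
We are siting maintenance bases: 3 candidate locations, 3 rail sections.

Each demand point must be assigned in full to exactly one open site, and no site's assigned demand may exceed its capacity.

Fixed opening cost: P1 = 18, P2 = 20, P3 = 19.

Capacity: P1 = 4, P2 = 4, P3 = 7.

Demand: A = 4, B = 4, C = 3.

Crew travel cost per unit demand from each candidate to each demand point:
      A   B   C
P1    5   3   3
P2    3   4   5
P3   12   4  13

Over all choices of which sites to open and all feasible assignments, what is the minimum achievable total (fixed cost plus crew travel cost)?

Open {P1, P2, P3}; cheapest assignment that respects the capacities:
  P1 (cap 4, load 3): C — cost 3×3 = 9
  P2 (cap 4, load 4): A — cost 4×3 = 12
  P3 (cap 7, load 4): B — cost 4×4 = 16
  Shipping 37, fixed 57 → total 94.
  Any other capacity-feasible assignment to {P1, P2, P3} ships for at least 37.
Compare {P2, P3}: its best feasible assignment gives total 106.
Compare {P1, P3}: its best feasible assignment gives total 112.
Every other set of open sites that can feasibly serve all demand totals ≥ 106 even under its best assignment. Minimum: 94.

94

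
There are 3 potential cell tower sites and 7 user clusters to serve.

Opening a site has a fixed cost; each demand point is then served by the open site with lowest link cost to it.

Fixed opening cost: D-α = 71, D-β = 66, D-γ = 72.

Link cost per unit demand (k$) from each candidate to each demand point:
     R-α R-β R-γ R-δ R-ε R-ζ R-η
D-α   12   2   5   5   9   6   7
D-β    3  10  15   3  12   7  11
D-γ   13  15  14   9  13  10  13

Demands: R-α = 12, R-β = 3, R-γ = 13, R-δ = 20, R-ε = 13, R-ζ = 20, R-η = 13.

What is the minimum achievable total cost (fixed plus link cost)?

632

Open {D-α, D-β}: assign each demand point to its cheapest open site.
  R-α→D-β 12×3=36, R-β→D-α 3×2=6, R-γ→D-α 13×5=65, R-δ→D-β 20×3=60, R-ε→D-α 13×9=117, R-ζ→D-α 20×6=120, R-η→D-α 13×7=91
  link cost 495, fixed 137 → total 632.
Compare {D-α, D-β, D-γ}: link cost 495 + fixed 209 = 704.
Compare {D-α}: link cost 643 + fixed 71 = 714.
Compare {D-α, D-γ}: link cost 643 + fixed 143 = 786.
All other subsets cost ≥ 704. Minimum total cost: 632.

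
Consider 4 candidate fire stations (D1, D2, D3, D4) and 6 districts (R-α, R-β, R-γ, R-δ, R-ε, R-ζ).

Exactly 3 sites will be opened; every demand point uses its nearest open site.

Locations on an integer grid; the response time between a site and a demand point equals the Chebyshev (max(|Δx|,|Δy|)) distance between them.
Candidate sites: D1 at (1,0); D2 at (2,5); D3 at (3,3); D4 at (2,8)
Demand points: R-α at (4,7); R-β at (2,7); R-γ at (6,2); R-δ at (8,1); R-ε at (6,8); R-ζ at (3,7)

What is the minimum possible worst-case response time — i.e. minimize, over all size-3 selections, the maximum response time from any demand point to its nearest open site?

5

Open {D1, D2, D3}.
  Farthest demand point is R-δ at response time 5 (to D3); all others are ≤ 5.
With {D1, D3, D4} the worst case is 5.
With {D2, D3, D4} the worst case is 5.
No size-3 selection achieves below 5.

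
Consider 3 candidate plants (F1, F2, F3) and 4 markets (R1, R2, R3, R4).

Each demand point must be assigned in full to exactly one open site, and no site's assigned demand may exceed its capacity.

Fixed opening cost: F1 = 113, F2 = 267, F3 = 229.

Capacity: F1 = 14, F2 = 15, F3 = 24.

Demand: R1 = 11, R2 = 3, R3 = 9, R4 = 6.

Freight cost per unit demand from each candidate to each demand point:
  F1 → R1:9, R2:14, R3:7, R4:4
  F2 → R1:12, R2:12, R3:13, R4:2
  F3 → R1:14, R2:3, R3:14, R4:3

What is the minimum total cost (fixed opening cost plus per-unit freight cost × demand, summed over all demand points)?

Open {F1, F3}; cheapest assignment that respects the capacities:
  F1 (cap 14, load 9): R3 — cost 9×7 = 63
  F3 (cap 24, load 20): R1, R2, R4 — cost 11×14 + 3×3 + 6×3 = 181
  Shipping 244, fixed 342 → total 586.
  Any other capacity-feasible assignment to {F1, F3} ships for at least 244.
Compare {F1, F2}: its best feasible assignment gives total 650.
Compare {F2, F3}: its best feasible assignment gives total 781.
Every other set of open sites that can feasibly serve all demand totals ≥ 650 even under its best assignment. Minimum: 586.

586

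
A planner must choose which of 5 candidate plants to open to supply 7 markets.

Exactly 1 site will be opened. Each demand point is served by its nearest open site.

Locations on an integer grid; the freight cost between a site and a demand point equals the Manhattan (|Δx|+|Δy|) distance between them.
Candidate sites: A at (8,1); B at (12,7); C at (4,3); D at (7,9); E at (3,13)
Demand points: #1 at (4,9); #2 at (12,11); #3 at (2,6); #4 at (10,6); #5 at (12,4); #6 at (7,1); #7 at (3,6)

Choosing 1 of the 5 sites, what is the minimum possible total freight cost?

Open {D}.
  #1→D 3, #2→D 7, #3→D 8, #4→D 6, #5→D 10, #6→D 8, #7→D 7  ⇒ total 49.
Compare {B}: total 52.
Compare {C}: total 54.
No size-1 selection does better; minimum is 49.

49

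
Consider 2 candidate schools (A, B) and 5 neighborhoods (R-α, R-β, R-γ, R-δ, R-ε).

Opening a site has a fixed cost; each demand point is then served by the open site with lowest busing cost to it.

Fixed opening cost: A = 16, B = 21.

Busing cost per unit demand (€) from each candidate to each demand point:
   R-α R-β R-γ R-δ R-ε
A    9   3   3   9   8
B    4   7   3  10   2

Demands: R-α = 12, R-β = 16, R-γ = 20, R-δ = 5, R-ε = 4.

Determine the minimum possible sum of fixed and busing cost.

246

Open {A, B}: assign each demand point to its cheapest open site.
  R-α→B 12×4=48, R-β→A 16×3=48, R-γ→A 20×3=60, R-δ→A 5×9=45, R-ε→B 4×2=8
  busing cost 209, fixed 37 → total 246.
Compare {B}: busing cost 278 + fixed 21 = 299.
Compare {A}: busing cost 293 + fixed 16 = 309.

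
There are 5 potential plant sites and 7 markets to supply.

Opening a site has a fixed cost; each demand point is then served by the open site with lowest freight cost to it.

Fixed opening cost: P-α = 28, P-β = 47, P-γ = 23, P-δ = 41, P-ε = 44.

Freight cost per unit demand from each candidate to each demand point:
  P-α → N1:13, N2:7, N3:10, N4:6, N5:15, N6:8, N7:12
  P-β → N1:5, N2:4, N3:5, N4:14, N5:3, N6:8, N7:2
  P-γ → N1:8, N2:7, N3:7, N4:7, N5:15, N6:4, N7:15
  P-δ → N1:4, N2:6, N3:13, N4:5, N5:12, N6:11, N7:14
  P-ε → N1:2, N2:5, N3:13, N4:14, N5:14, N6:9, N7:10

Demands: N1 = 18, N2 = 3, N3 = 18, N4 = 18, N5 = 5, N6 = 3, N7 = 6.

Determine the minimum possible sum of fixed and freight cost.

Open {P-β, P-δ}: assign each demand point to its cheapest open site.
  N1→P-δ 18×4=72, N2→P-β 3×4=12, N3→P-β 18×5=90, N4→P-δ 18×5=90, N5→P-β 5×3=15, N6→P-β 3×8=24, N7→P-β 6×2=12
  freight cost 315, fixed 88 → total 403.
Compare {P-β, P-δ, P-ε}: freight cost 279 + fixed 132 = 411.
Compare {P-β, P-γ, P-δ}: freight cost 303 + fixed 111 = 414.
Compare {P-α, P-β, P-ε}: freight cost 297 + fixed 119 = 416.
All other subsets cost ≥ 411. Minimum total cost: 403.

403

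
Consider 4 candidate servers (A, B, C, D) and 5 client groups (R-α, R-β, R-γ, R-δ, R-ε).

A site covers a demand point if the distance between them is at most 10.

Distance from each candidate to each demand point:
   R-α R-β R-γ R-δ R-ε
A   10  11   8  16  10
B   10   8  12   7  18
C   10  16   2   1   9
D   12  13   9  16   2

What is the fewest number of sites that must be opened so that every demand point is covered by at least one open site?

2

Coverage sets (demand points within 10 of each site):
  A: {R-α, R-γ, R-ε}
  B: {R-α, R-β, R-δ}
  C: {R-α, R-γ, R-δ, R-ε}
  D: {R-γ, R-ε}
No single site covers all 5 demand points.
But {A, B} covers everything, so the minimum is 2.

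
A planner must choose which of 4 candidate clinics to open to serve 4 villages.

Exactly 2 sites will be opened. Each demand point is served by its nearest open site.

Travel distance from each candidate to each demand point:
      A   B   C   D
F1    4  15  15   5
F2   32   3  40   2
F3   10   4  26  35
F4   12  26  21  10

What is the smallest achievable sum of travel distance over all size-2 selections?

Open {F1, F2}.
  A→F1 4, B→F2 3, C→F1 15, D→F2 2  ⇒ total 24.
Compare {F1, F3}: total 28.
Compare {F2, F4}: total 38.
No size-2 selection does better; minimum is 24.

24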